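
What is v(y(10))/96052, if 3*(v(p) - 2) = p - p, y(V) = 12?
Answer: 1/48026 ≈ 2.0822e-5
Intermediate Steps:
v(p) = 2 (v(p) = 2 + (p - p)/3 = 2 + (1/3)*0 = 2 + 0 = 2)
v(y(10))/96052 = 2/96052 = 2*(1/96052) = 1/48026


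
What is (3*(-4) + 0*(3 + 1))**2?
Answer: 144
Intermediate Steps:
(3*(-4) + 0*(3 + 1))**2 = (-12 + 0*4)**2 = (-12 + 0)**2 = (-12)**2 = 144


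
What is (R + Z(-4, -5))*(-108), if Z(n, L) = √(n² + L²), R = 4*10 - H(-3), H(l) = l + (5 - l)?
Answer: -3780 - 108*√41 ≈ -4471.5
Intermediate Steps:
H(l) = 5
R = 35 (R = 4*10 - 1*5 = 40 - 5 = 35)
Z(n, L) = √(L² + n²)
(R + Z(-4, -5))*(-108) = (35 + √((-5)² + (-4)²))*(-108) = (35 + √(25 + 16))*(-108) = (35 + √41)*(-108) = -3780 - 108*√41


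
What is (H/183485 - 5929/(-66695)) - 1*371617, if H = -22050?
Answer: -909535067971492/2447506415 ≈ -3.7162e+5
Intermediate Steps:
(H/183485 - 5929/(-66695)) - 1*371617 = (-22050/183485 - 5929/(-66695)) - 1*371617 = (-22050*1/183485 - 5929*(-1/66695)) - 371617 = (-4410/36697 + 5929/66695) - 371617 = -76548437/2447506415 - 371617 = -909535067971492/2447506415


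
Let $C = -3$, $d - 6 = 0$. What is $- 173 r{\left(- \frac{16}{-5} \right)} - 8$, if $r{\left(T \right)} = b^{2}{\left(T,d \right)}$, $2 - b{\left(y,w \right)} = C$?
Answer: $-4333$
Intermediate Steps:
$d = 6$ ($d = 6 + 0 = 6$)
$b{\left(y,w \right)} = 5$ ($b{\left(y,w \right)} = 2 - -3 = 2 + 3 = 5$)
$r{\left(T \right)} = 25$ ($r{\left(T \right)} = 5^{2} = 25$)
$- 173 r{\left(- \frac{16}{-5} \right)} - 8 = \left(-173\right) 25 - 8 = -4325 - 8 = -4333$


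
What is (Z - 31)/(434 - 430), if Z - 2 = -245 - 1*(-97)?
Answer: -177/4 ≈ -44.250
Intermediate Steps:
Z = -146 (Z = 2 + (-245 - 1*(-97)) = 2 + (-245 + 97) = 2 - 148 = -146)
(Z - 31)/(434 - 430) = (-146 - 31)/(434 - 430) = -177/4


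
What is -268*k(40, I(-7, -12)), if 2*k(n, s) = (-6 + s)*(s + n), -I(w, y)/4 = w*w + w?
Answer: -2984448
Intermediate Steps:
I(w, y) = -4*w - 4*w² (I(w, y) = -4*(w*w + w) = -4*(w² + w) = -4*(w + w²) = -4*w - 4*w²)
k(n, s) = (-6 + s)*(n + s)/2 (k(n, s) = ((-6 + s)*(s + n))/2 = ((-6 + s)*(n + s))/2 = (-6 + s)*(n + s)/2)
-268*k(40, I(-7, -12)) = -268*((-4*(-7)*(1 - 7))²/2 - 3*40 - (-12)*(-7)*(1 - 7) + (½)*40*(-4*(-7)*(1 - 7))) = -268*((-4*(-7)*(-6))²/2 - 120 - (-12)*(-7)*(-6) + (½)*40*(-4*(-7)*(-6))) = -268*((½)*(-168)² - 120 - 3*(-168) + (½)*40*(-168)) = -268*((½)*28224 - 120 + 504 - 3360) = -268*(14112 - 120 + 504 - 3360) = -268*11136 = -2984448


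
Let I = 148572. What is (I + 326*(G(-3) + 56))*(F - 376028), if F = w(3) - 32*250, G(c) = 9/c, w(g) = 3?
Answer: -63690546250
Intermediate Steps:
F = -7997 (F = 3 - 32*250 = 3 - 8000 = -7997)
(I + 326*(G(-3) + 56))*(F - 376028) = (148572 + 326*(9/(-3) + 56))*(-7997 - 376028) = (148572 + 326*(9*(-⅓) + 56))*(-384025) = (148572 + 326*(-3 + 56))*(-384025) = (148572 + 326*53)*(-384025) = (148572 + 17278)*(-384025) = 165850*(-384025) = -63690546250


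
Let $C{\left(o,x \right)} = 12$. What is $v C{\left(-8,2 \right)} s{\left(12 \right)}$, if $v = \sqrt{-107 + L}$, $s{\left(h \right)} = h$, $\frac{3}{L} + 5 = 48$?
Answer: $\frac{1584 i \sqrt{1634}}{43} \approx 1489.1 i$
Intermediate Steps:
$L = \frac{3}{43}$ ($L = \frac{3}{-5 + 48} = \frac{3}{43} \approx 0.069767$)
$v = \frac{11 i \sqrt{1634}}{43}$ ($v = \sqrt{-107 + \frac{3}{43}} = \sqrt{- \frac{4598}{43}} = \frac{11 i \sqrt{1634}}{43} \approx 10.341 i$)
$v C{\left(-8,2 \right)} s{\left(12 \right)} = \frac{11 i \sqrt{1634}}{43} \cdot 12 \cdot 12 = \frac{132 i \sqrt{1634}}{43} \cdot 12 = \frac{1584 i \sqrt{1634}}{43}$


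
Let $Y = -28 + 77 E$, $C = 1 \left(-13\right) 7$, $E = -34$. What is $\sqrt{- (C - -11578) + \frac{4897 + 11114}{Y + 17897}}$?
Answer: $\frac{i \sqrt{2671551618726}}{15251} \approx 107.17 i$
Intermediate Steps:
$C = -91$ ($C = \left(-13\right) 7 = -91$)
$Y = -2646$ ($Y = -28 + 77 \left(-34\right) = -28 - 2618 = -2646$)
$\sqrt{- (C - -11578) + \frac{4897 + 11114}{Y + 17897}} = \sqrt{- (-91 - -11578) + \frac{4897 + 11114}{-2646 + 17897}} = \sqrt{- (-91 + 11578) + \frac{16011}{15251}} = \sqrt{\left(-1\right) 11487 + 16011 \cdot \frac{1}{15251}} = \sqrt{-11487 + \frac{16011}{15251}} = \sqrt{- \frac{175172226}{15251}} = \frac{i \sqrt{2671551618726}}{15251}$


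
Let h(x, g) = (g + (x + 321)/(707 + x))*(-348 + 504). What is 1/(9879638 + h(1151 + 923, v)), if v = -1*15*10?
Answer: 927/9136857166 ≈ 1.0146e-7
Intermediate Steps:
v = -150 (v = -15*10 = -150)
h(x, g) = 156*g + 156*(321 + x)/(707 + x) (h(x, g) = (g + (321 + x)/(707 + x))*156 = 156*g + 156*(321 + x)/(707 + x))
1/(9879638 + h(1151 + 923, v)) = 1/(9879638 + 156*(321 + (1151 + 923) + 707*(-150) - 150*(1151 + 923))/(707 + (1151 + 923))) = 1/(9879638 + 156*(321 + 2074 - 106050 - 150*2074)/(707 + 2074)) = 1/(9879638 + 156*(321 + 2074 - 106050 - 311100)/2781) = 1/(9879638 + 156*(1/2781)*(-414755)) = 1/(9879638 - 21567260/927) = 1/(9136857166/927) = 927/9136857166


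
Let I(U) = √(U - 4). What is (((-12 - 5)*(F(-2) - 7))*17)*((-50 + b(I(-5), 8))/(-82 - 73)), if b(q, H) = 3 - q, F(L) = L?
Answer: 122247/155 + 7803*I/155 ≈ 788.69 + 50.342*I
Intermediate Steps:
I(U) = √(-4 + U)
(((-12 - 5)*(F(-2) - 7))*17)*((-50 + b(I(-5), 8))/(-82 - 73)) = (((-12 - 5)*(-2 - 7))*17)*((-50 + (3 - √(-4 - 5)))/(-82 - 73)) = (-17*(-9)*17)*((-50 + (3 - √(-9)))/(-155)) = (153*17)*((-50 + (3 - 3*I))*(-1/155)) = 2601*((-50 + (3 - 3*I))*(-1/155)) = 2601*((-47 - 3*I)*(-1/155)) = 2601*(47/155 + 3*I/155) = 122247/155 + 7803*I/155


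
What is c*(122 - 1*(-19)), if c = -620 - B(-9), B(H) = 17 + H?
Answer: -88548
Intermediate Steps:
c = -628 (c = -620 - (17 - 9) = -620 - 1*8 = -620 - 8 = -628)
c*(122 - 1*(-19)) = -628*(122 - 1*(-19)) = -628*(122 + 19) = -628*141 = -88548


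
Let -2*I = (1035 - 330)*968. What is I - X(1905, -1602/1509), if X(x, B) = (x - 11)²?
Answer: -3928456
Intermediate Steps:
X(x, B) = (-11 + x)²
I = -341220 (I = -(1035 - 330)*968/2 = -705*968/2 = -½*682440 = -341220)
I - X(1905, -1602/1509) = -341220 - (-11 + 1905)² = -341220 - 1*1894² = -341220 - 1*3587236 = -341220 - 3587236 = -3928456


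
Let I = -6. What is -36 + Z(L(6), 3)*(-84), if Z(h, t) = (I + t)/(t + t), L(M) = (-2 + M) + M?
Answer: 6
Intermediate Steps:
L(M) = -2 + 2*M
Z(h, t) = (-6 + t)/(2*t) (Z(h, t) = (-6 + t)/(t + t) = (-6 + t)/((2*t)) = (-6 + t)*(1/(2*t)) = (-6 + t)/(2*t))
-36 + Z(L(6), 3)*(-84) = -36 + ((½)*(-6 + 3)/3)*(-84) = -36 + ((½)*(⅓)*(-3))*(-84) = -36 - ½*(-84) = -36 + 42 = 6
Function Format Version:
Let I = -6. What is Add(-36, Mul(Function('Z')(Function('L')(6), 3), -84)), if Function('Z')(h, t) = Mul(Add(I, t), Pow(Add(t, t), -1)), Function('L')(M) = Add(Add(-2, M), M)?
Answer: 6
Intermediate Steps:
Function('L')(M) = Add(-2, Mul(2, M))
Function('Z')(h, t) = Mul(Rational(1, 2), Pow(t, -1), Add(-6, t)) (Function('Z')(h, t) = Mul(Add(-6, t), Pow(Add(t, t), -1)) = Mul(Add(-6, t), Pow(Mul(2, t), -1)) = Mul(Add(-6, t), Mul(Rational(1, 2), Pow(t, -1))) = Mul(Rational(1, 2), Pow(t, -1), Add(-6, t)))
Add(-36, Mul(Function('Z')(Function('L')(6), 3), -84)) = Add(-36, Mul(Mul(Rational(1, 2), Pow(3, -1), Add(-6, 3)), -84)) = Add(-36, Mul(Mul(Rational(1, 2), Rational(1, 3), -3), -84)) = Add(-36, Mul(Rational(-1, 2), -84)) = Add(-36, 42) = 6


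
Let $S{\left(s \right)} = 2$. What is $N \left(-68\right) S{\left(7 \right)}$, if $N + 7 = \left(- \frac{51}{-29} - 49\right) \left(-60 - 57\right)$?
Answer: $- \frac{21771832}{29} \approx -7.5075 \cdot 10^{5}$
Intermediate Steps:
$N = \frac{160087}{29}$ ($N = -7 + \left(- \frac{51}{-29} - 49\right) \left(-60 - 57\right) = -7 + \left(\left(-51\right) \left(- \frac{1}{29}\right) - 49\right) \left(-117\right) = -7 + \left(\frac{51}{29} - 49\right) \left(-117\right) = -7 - - \frac{160290}{29} = -7 + \frac{160290}{29} = \frac{160087}{29} \approx 5520.2$)
$N \left(-68\right) S{\left(7 \right)} = \frac{160087}{29} \left(-68\right) 2 = \left(- \frac{10885916}{29}\right) 2 = - \frac{21771832}{29}$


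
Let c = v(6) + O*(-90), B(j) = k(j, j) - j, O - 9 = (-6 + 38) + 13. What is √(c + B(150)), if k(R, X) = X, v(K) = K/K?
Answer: I*√4859 ≈ 69.707*I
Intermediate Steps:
v(K) = 1
O = 54 (O = 9 + ((-6 + 38) + 13) = 9 + (32 + 13) = 9 + 45 = 54)
B(j) = 0 (B(j) = j - j = 0)
c = -4859 (c = 1 + 54*(-90) = 1 - 4860 = -4859)
√(c + B(150)) = √(-4859 + 0) = √(-4859) = I*√4859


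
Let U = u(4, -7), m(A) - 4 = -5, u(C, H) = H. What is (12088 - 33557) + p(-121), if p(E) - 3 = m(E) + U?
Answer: -21474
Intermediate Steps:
m(A) = -1 (m(A) = 4 - 5 = -1)
U = -7
p(E) = -5 (p(E) = 3 + (-1 - 7) = 3 - 8 = -5)
(12088 - 33557) + p(-121) = (12088 - 33557) - 5 = -21469 - 5 = -21474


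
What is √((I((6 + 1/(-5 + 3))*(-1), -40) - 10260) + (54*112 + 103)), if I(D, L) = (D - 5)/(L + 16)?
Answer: I*√65737/4 ≈ 64.098*I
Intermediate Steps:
I(D, L) = (-5 + D)/(16 + L)
√((I((6 + 1/(-5 + 3))*(-1), -40) - 10260) + (54*112 + 103)) = √(((-5 + (6 + 1/(-5 + 3))*(-1))/(16 - 40) - 10260) + (54*112 + 103)) = √(((-5 + (6 + 1/(-2))*(-1))/(-24) - 10260) + (6048 + 103)) = √((-(-5 + (6 - ½)*(-1))/24 - 10260) + 6151) = √((-(-5 + (11/2)*(-1))/24 - 10260) + 6151) = √((-(-5 - 11/2)/24 - 10260) + 6151) = √((-1/24*(-21/2) - 10260) + 6151) = √((7/16 - 10260) + 6151) = √(-164153/16 + 6151) = √(-65737/16) = I*√65737/4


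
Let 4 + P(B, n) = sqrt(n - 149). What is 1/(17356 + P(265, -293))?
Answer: 8676/150546173 - I*sqrt(442)/301092346 ≈ 5.763e-5 - 6.9825e-8*I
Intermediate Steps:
P(B, n) = -4 + sqrt(-149 + n) (P(B, n) = -4 + sqrt(n - 149) = -4 + sqrt(-149 + n))
1/(17356 + P(265, -293)) = 1/(17356 + (-4 + sqrt(-149 - 293))) = 1/(17356 + (-4 + sqrt(-442))) = 1/(17356 + (-4 + I*sqrt(442))) = 1/(17352 + I*sqrt(442))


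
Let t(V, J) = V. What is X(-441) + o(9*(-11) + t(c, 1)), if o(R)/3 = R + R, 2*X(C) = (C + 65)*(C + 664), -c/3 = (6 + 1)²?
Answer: -43400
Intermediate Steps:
c = -147 (c = -3*(6 + 1)² = -3*7² = -3*49 = -147)
X(C) = (65 + C)*(664 + C)/2 (X(C) = ((C + 65)*(C + 664))/2 = ((65 + C)*(664 + C))/2 = (65 + C)*(664 + C)/2)
o(R) = 6*R (o(R) = 3*(R + R) = 3*(2*R) = 6*R)
X(-441) + o(9*(-11) + t(c, 1)) = (21580 + (½)*(-441)² + (729/2)*(-441)) + 6*(9*(-11) - 147) = (21580 + (½)*194481 - 321489/2) + 6*(-99 - 147) = (21580 + 194481/2 - 321489/2) + 6*(-246) = -41924 - 1476 = -43400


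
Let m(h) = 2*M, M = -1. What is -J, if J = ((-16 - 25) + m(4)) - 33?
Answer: 76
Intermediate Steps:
m(h) = -2 (m(h) = 2*(-1) = -2)
J = -76 (J = ((-16 - 25) - 2) - 33 = (-41 - 2) - 33 = -43 - 33 = -76)
-J = -1*(-76) = 76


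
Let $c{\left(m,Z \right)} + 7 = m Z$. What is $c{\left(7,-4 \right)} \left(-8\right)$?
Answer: $280$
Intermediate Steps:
$c{\left(m,Z \right)} = -7 + Z m$ ($c{\left(m,Z \right)} = -7 + m Z = -7 + Z m$)
$c{\left(7,-4 \right)} \left(-8\right) = \left(-7 - 28\right) \left(-8\right) = \left(-35\right) \left(-8\right) = 280$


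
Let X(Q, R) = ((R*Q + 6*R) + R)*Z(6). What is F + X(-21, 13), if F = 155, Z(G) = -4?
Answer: 883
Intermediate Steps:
X(Q, R) = -28*R - 4*Q*R (X(Q, R) = ((R*Q + 6*R) + R)*(-4) = ((Q*R + 6*R) + R)*(-4) = ((6*R + Q*R) + R)*(-4) = (7*R + Q*R)*(-4) = -28*R - 4*Q*R)
F + X(-21, 13) = 155 - 4*13*(7 - 21) = 155 - 4*13*(-14) = 155 + 728 = 883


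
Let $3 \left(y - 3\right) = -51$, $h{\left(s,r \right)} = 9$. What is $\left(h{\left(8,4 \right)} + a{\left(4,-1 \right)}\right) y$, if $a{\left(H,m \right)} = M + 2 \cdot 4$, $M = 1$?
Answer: $-252$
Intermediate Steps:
$y = -14$ ($y = 3 + \frac{1}{3} \left(-51\right) = 3 - 17 = -14$)
$a{\left(H,m \right)} = 9$ ($a{\left(H,m \right)} = 1 + 2 \cdot 4 = 1 + 8 = 9$)
$\left(h{\left(8,4 \right)} + a{\left(4,-1 \right)}\right) y = \left(9 + 9\right) \left(-14\right) = 18 \left(-14\right) = -252$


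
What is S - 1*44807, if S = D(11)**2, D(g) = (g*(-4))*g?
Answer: 189449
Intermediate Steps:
D(g) = -4*g**2 (D(g) = (-4*g)*g = -4*g**2)
S = 234256 (S = (-4*11**2)**2 = (-4*121)**2 = (-484)**2 = 234256)
S - 1*44807 = 234256 - 1*44807 = 234256 - 44807 = 189449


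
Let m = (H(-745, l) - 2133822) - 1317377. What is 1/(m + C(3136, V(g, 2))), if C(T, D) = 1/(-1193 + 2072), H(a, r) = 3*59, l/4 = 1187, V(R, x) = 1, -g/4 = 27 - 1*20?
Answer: -879/3033448337 ≈ -2.8977e-7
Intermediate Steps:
g = -28 (g = -4*(27 - 1*20) = -4*(27 - 20) = -4*7 = -28)
l = 4748 (l = 4*1187 = 4748)
H(a, r) = 177
C(T, D) = 1/879
m = -3451022 (m = (177 - 2133822) - 1317377 = -2133645 - 1317377 = -3451022)
1/(m + C(3136, V(g, 2))) = 1/(-3451022 + 1/879) = 1/(-3033448337/879) = -879/3033448337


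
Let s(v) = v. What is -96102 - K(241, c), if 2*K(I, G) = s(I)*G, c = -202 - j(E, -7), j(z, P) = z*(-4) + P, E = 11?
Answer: -155813/2 ≈ -77907.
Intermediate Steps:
j(z, P) = P - 4*z (j(z, P) = -4*z + P = P - 4*z)
c = -151 (c = -202 - (-7 - 4*11) = -202 - (-7 - 44) = -202 - 1*(-51) = -202 + 51 = -151)
K(I, G) = G*I/2 (K(I, G) = (I*G)/2 = (G*I)/2 = G*I/2)
-96102 - K(241, c) = -96102 - (-151)*241/2 = -96102 - 1*(-36391/2) = -96102 + 36391/2 = -155813/2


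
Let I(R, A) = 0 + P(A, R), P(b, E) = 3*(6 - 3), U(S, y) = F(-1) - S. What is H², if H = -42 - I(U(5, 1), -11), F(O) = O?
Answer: 2601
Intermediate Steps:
U(S, y) = -1 - S
P(b, E) = 9 (P(b, E) = 3*3 = 9)
I(R, A) = 9 (I(R, A) = 0 + 9 = 9)
H = -51 (H = -42 - 1*9 = -42 - 9 = -51)
H² = (-51)² = 2601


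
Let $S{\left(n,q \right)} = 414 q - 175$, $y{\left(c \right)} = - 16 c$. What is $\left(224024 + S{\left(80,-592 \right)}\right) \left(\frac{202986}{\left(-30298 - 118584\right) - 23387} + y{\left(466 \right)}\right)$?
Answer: $\frac{3031609196150}{19141} \approx 1.5838 \cdot 10^{8}$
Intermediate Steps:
$S{\left(n,q \right)} = -175 + 414 q$
$\left(224024 + S{\left(80,-592 \right)}\right) \left(\frac{202986}{\left(-30298 - 118584\right) - 23387} + y{\left(466 \right)}\right) = \left(224024 + \left(-175 + 414 \left(-592\right)\right)\right) \left(\frac{202986}{\left(-30298 - 118584\right) - 23387} - 7456\right) = \left(224024 - 245263\right) \left(\frac{202986}{-148882 - 23387} - 7456\right) = \left(224024 - 245263\right) \left(\frac{202986}{-172269} - 7456\right) = - 21239 \left(202986 \left(- \frac{1}{172269}\right) - 7456\right) = - 21239 \left(- \frac{22554}{19141} - 7456\right) = \left(-21239\right) \left(- \frac{142737850}{19141}\right) = \frac{3031609196150}{19141}$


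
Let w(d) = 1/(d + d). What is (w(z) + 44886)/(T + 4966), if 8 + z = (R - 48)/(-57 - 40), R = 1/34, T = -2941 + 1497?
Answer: 1111061509/87180066 ≈ 12.744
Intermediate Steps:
T = -1444
R = 1/34 ≈ 0.029412
z = -24753/3298 (z = -8 + (1/34 - 48)/(-57 - 40) = -8 - 1631/34/(-97) = -8 - 1631/34*(-1/97) = -8 + 1631/3298 = -24753/3298 ≈ -7.5055)
w(d) = 1/(2*d)
(w(z) + 44886)/(T + 4966) = (1/(2*(-24753/3298)) + 44886)/(-1444 + 4966) = ((½)*(-3298/24753) + 44886)/3522 = (-1649/24753 + 44886)*(1/3522) = (1111061509/24753)*(1/3522) = 1111061509/87180066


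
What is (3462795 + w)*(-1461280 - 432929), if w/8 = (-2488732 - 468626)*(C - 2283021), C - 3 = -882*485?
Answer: -121483518399095852043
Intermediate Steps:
C = -427767 (C = 3 - 882*485 = 3 - 427770 = -427767)
w = 64134164624832 (w = 8*((-2488732 - 468626)*(-427767 - 2283021)) = 8*(-2957358*(-2710788)) = 8*8016770578104 = 64134164624832)
(3462795 + w)*(-1461280 - 432929) = (3462795 + 64134164624832)*(-1461280 - 432929) = 64134168087627*(-1894209) = -121483518399095852043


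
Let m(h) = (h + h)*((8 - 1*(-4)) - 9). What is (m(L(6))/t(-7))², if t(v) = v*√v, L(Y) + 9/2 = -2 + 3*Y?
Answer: -4761/343 ≈ -13.880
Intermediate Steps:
L(Y) = -13/2 + 3*Y (L(Y) = -9/2 + (-2 + 3*Y) = -13/2 + 3*Y)
m(h) = 6*h (m(h) = (2*h)*((8 + 4) - 9) = (2*h)*(12 - 9) = (2*h)*3 = 6*h)
t(v) = v^(3/2)
(m(L(6))/t(-7))² = ((6*(-13/2 + 3*6))/((-7)^(3/2)))² = ((6*(-13/2 + 18))/((-7*I*√7)))² = ((6*(23/2))*(I*√7/49))² = (69*(I*√7/49))² = (69*I*√7/49)² = -4761/343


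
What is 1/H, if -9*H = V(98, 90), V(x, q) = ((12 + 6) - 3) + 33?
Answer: -3/16 ≈ -0.18750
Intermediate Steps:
V(x, q) = 48 (V(x, q) = (18 - 3) + 33 = 15 + 33 = 48)
H = -16/3 (H = -⅑*48 = -16/3 ≈ -5.3333)
1/H = 1/(-16/3) = -3/16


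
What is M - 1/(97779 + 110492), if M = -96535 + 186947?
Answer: 18830197651/208271 ≈ 90412.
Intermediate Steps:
M = 90412
M - 1/(97779 + 110492) = 90412 - 1/(97779 + 110492) = 90412 - 1/208271 = 18830197651/208271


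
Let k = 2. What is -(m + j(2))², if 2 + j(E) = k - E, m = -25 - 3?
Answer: -900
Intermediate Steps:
m = -28
j(E) = -E (j(E) = -2 + (2 - E) = -E)
-(m + j(2))² = -(-28 - 1*2)² = -(-28 - 2)² = -1*(-30)² = -1*900 = -900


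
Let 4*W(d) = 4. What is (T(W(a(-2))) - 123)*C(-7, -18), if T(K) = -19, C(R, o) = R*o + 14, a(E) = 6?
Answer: -19880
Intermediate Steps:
W(d) = 1 (W(d) = (1/4)*4 = 1)
C(R, o) = 14 + R*o
(T(W(a(-2))) - 123)*C(-7, -18) = (-19 - 123)*(14 - 7*(-18)) = -142*(14 + 126) = -142*140 = -19880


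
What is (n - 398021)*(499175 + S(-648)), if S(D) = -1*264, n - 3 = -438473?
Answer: -417334561301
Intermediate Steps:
n = -438470 (n = 3 - 438473 = -438470)
S(D) = -264
(n - 398021)*(499175 + S(-648)) = (-438470 - 398021)*(499175 - 264) = -836491*498911 = -417334561301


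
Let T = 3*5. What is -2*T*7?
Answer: -210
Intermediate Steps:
T = 15
-2*T*7 = -2*15*7 = -30*7 = -210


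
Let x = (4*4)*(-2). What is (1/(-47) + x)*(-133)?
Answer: 200165/47 ≈ 4258.8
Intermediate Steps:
x = -32 (x = 16*(-2) = -32)
(1/(-47) + x)*(-133) = (1/(-47) - 32)*(-133) = (-1/47 - 32)*(-133) = -1505/47*(-133) = 200165/47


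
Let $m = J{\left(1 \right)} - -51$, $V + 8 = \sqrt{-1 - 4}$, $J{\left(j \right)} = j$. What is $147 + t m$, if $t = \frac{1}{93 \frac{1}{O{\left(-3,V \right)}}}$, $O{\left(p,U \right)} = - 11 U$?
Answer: $\frac{18247}{93} - \frac{572 i \sqrt{5}}{93} \approx 196.2 - 13.753 i$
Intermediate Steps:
$V = -8 + i \sqrt{5}$ ($V = -8 + \sqrt{-1 - 4} = -8 + \sqrt{-5} = -8 + i \sqrt{5} \approx -8.0 + 2.2361 i$)
$m = 52$ ($m = 1 - -51 = 1 + 51 = 52$)
$t = \frac{88}{93} - \frac{11 i \sqrt{5}}{93}$ ($t = \frac{1}{93 \frac{1}{\left(-11\right) \left(-8 + i \sqrt{5}\right)}} = \frac{1}{93 \frac{1}{88 - 11 i \sqrt{5}}} = \frac{88}{93} - \frac{11 i \sqrt{5}}{93} \approx 0.94624 - 0.26448 i$)
$147 + t m = 147 + \left(\frac{88}{93} - \frac{11 i \sqrt{5}}{93}\right) 52 = 147 + \left(\frac{4576}{93} - \frac{572 i \sqrt{5}}{93}\right) = \frac{18247}{93} - \frac{572 i \sqrt{5}}{93}$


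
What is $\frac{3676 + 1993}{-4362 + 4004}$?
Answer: $- \frac{5669}{358} \approx -15.835$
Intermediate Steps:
$\frac{3676 + 1993}{-4362 + 4004} = \frac{5669}{-358} = 5669 \left(- \frac{1}{358}\right) = - \frac{5669}{358}$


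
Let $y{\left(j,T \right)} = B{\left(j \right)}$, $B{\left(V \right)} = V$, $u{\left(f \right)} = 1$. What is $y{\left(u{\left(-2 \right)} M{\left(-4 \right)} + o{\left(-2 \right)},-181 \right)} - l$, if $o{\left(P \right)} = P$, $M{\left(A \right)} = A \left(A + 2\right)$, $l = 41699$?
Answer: $-41693$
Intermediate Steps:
$M{\left(A \right)} = A \left(2 + A\right)$
$y{\left(j,T \right)} = j$
$y{\left(u{\left(-2 \right)} M{\left(-4 \right)} + o{\left(-2 \right)},-181 \right)} - l = \left(1 \left(- 4 \left(2 - 4\right)\right) - 2\right) - 41699 = \left(1 \left(\left(-4\right) \left(-2\right)\right) - 2\right) - 41699 = \left(1 \cdot 8 - 2\right) - 41699 = \left(8 - 2\right) - 41699 = 6 - 41699 = -41693$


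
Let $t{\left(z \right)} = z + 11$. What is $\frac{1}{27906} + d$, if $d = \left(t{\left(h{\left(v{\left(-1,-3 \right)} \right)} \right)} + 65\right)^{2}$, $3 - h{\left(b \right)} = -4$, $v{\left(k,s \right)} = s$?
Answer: $\frac{192244435}{27906} \approx 6889.0$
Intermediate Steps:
$h{\left(b \right)} = 7$ ($h{\left(b \right)} = 3 - -4 = 3 + 4 = 7$)
$t{\left(z \right)} = 11 + z$
$d = 6889$ ($d = \left(\left(11 + 7\right) + 65\right)^{2} = \left(18 + 65\right)^{2} = 83^{2} = 6889$)
$\frac{1}{27906} + d = \frac{1}{27906} + 6889 = \frac{192244435}{27906}$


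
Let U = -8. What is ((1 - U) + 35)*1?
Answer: 44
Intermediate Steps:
((1 - U) + 35)*1 = ((1 - 1*(-8)) + 35)*1 = ((1 + 8) + 35)*1 = (9 + 35)*1 = 44*1 = 44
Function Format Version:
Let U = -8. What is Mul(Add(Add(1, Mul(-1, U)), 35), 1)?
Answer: 44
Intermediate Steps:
Mul(Add(Add(1, Mul(-1, U)), 35), 1) = Mul(Add(Add(1, Mul(-1, -8)), 35), 1) = Mul(Add(Add(1, 8), 35), 1) = Mul(Add(9, 35), 1) = Mul(44, 1) = 44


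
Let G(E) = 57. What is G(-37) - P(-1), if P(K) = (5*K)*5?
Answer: 82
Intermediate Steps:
P(K) = 25*K
G(-37) - P(-1) = 57 - 25*(-1) = 57 - 1*(-25) = 57 + 25 = 82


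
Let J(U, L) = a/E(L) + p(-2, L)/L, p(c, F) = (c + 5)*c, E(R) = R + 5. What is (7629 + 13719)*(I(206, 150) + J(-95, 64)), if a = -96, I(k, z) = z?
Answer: 583371459/184 ≈ 3.1705e+6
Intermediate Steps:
E(R) = 5 + R
p(c, F) = c*(5 + c) (p(c, F) = (5 + c)*c = c*(5 + c))
J(U, L) = -96/(5 + L) - 6/L (J(U, L) = -96/(5 + L) + (-2*(5 - 2))/L = -96/(5 + L) + (-2*3)/L = -96/(5 + L) - 6/L)
(7629 + 13719)*(I(206, 150) + J(-95, 64)) = (7629 + 13719)*(150 + 6*(-5 - 17*64)/(64*(5 + 64))) = 21348*(150 + 6*(1/64)*(-5 - 1088)/69) = 21348*(150 + 6*(1/64)*(1/69)*(-1093)) = 21348*(150 - 1093/736) = 21348*(109307/736) = 583371459/184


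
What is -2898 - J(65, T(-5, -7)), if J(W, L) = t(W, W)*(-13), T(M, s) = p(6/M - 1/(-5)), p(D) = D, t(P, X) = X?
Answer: -2053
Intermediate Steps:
T(M, s) = ⅕ + 6/M (T(M, s) = 6/M - 1/(-5) = 6/M - 1*(-⅕) = 6/M + ⅕ = ⅕ + 6/M)
J(W, L) = -13*W (J(W, L) = W*(-13) = -13*W)
-2898 - J(65, T(-5, -7)) = -2898 - (-13)*65 = -2898 - 1*(-845) = -2898 + 845 = -2053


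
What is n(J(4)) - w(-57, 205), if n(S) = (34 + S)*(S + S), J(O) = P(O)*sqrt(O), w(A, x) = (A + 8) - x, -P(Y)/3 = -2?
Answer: 1358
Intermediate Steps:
P(Y) = 6 (P(Y) = -3*(-2) = 6)
w(A, x) = 8 + A - x (w(A, x) = (8 + A) - x = 8 + A - x)
J(O) = 6*sqrt(O)
n(S) = 2*S*(34 + S) (n(S) = (34 + S)*(2*S) = 2*S*(34 + S))
n(J(4)) - w(-57, 205) = 2*(6*sqrt(4))*(34 + 6*sqrt(4)) - (8 - 57 - 1*205) = 2*(6*2)*(34 + 6*2) - (8 - 57 - 205) = 2*12*(34 + 12) - 1*(-254) = 2*12*46 + 254 = 1104 + 254 = 1358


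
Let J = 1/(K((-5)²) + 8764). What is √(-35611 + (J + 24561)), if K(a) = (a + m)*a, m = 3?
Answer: I*√1464080786/364 ≈ 105.12*I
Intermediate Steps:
K(a) = a*(3 + a) (K(a) = (a + 3)*a = (3 + a)*a = a*(3 + a))
J = 1/9464 (J = 1/((-5)²*(3 + (-5)²) + 8764) = 1/(25*(3 + 25) + 8764) = 1/(25*28 + 8764) = 1/(700 + 8764) = 1/9464 ≈ 0.00010566)
√(-35611 + (J + 24561)) = √(-35611 + (1/9464 + 24561)) = √(-35611 + 232445305/9464) = √(-104577199/9464) = I*√1464080786/364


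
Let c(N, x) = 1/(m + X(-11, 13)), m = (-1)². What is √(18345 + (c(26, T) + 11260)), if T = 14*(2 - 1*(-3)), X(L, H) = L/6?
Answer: √740095/5 ≈ 172.06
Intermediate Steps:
X(L, H) = L/6 (X(L, H) = L*(⅙) = L/6)
T = 70 (T = 14*(2 + 3) = 14*5 = 70)
m = 1
c(N, x) = -6/5 (c(N, x) = 1/(1 + (⅙)*(-11)) = 1/(1 - 11/6) = 1/(-⅚) = -6/5)
√(18345 + (c(26, T) + 11260)) = √(18345 + (-6/5 + 11260)) = √(18345 + 56294/5) = √(148019/5) = √740095/5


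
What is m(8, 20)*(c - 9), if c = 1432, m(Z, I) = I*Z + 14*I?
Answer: 626120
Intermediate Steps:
m(Z, I) = 14*I + I*Z
m(8, 20)*(c - 9) = (20*(14 + 8))*(1432 - 9) = (20*22)*1423 = 440*1423 = 626120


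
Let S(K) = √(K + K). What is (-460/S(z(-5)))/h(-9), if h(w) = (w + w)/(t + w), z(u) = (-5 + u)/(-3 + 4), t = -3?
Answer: 92*I*√5/3 ≈ 68.573*I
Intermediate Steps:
z(u) = -5 + u (z(u) = (-5 + u)/1 = (-5 + u)*1 = -5 + u)
S(K) = √2*√K (S(K) = √(2*K) = √2*√K)
h(w) = 2*w/(-3 + w) (h(w) = (w + w)/(-3 + w) = (2*w)/(-3 + w) = 2*w/(-3 + w))
(-460/S(z(-5)))/h(-9) = (-460*√2/(2*√(-5 - 5)))/((2*(-9)/(-3 - 9))) = (-460*(-I*√5/10))/((2*(-9)/(-12))) = (-460*(-I*√5/10))/((2*(-9)*(-1/12))) = (-460*(-I*√5/10))/(3/2) = -(-46)*I*√5*(⅔) = (46*I*√5)*(⅔) = 92*I*√5/3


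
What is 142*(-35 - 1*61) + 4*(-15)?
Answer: -13692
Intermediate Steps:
142*(-35 - 1*61) + 4*(-15) = 142*(-35 - 61) - 60 = 142*(-96) - 60 = -13632 - 60 = -13692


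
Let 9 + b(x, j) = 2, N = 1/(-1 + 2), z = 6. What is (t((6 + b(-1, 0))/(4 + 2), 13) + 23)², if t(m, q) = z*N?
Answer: 841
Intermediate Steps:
N = 1 (N = 1/1 = 1)
b(x, j) = -7 (b(x, j) = -9 + 2 = -7)
t(m, q) = 6 (t(m, q) = 6*1 = 6)
(t((6 + b(-1, 0))/(4 + 2), 13) + 23)² = (6 + 23)² = 29² = 841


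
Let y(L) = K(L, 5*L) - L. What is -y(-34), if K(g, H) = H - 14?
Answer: 150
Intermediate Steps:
K(g, H) = -14 + H
y(L) = -14 + 4*L (y(L) = (-14 + 5*L) - L = -14 + 4*L)
-y(-34) = -(-14 + 4*(-34)) = -(-14 - 136) = -1*(-150) = 150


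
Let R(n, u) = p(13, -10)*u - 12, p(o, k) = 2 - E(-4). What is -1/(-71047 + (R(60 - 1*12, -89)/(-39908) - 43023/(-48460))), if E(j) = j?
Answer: 483485420/34349752779479 ≈ 1.4075e-5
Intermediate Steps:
p(o, k) = 6 (p(o, k) = 2 - 1*(-4) = 2 + 4 = 6)
R(n, u) = -12 + 6*u (R(n, u) = 6*u - 12 = -12 + 6*u)
-1/(-71047 + (R(60 - 1*12, -89)/(-39908) - 43023/(-48460))) = -1/(-71047 + ((-12 + 6*(-89))/(-39908) - 43023/(-48460))) = -1/(-71047 + ((-12 - 534)*(-1/39908) - 43023*(-1/48460))) = -1/(-71047 + (-546*(-1/39908) + 43023/48460)) = -1/(-71047 + (273/19954 + 43023/48460)) = -1/(-71047 + 435855261/483485420) = -1/(-34349752779479/483485420) = -1*(-483485420/34349752779479) = 483485420/34349752779479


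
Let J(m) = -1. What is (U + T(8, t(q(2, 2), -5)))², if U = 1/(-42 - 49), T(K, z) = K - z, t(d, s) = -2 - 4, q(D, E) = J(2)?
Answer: 1620529/8281 ≈ 195.69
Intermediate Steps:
q(D, E) = -1
t(d, s) = -6
U = -1/91 (U = 1/(-91) = -1/91 ≈ -0.010989)
(U + T(8, t(q(2, 2), -5)))² = (-1/91 + (8 - 1*(-6)))² = (-1/91 + (8 + 6))² = (-1/91 + 14)² = (1273/91)² = 1620529/8281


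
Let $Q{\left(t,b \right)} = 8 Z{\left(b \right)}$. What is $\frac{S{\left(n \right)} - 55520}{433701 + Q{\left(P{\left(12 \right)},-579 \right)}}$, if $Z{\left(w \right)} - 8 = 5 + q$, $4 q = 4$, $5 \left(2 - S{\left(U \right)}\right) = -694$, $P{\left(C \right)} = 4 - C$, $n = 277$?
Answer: $- \frac{276896}{2169065} \approx -0.12766$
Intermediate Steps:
$S{\left(U \right)} = \frac{704}{5}$ ($S{\left(U \right)} = 2 - - \frac{694}{5} = 2 + \frac{694}{5} = \frac{704}{5}$)
$q = 1$ ($q = \frac{1}{4} \cdot 4 = 1$)
$Z{\left(w \right)} = 14$ ($Z{\left(w \right)} = 8 + \left(5 + 1\right) = 8 + 6 = 14$)
$Q{\left(t,b \right)} = 112$ ($Q{\left(t,b \right)} = 8 \cdot 14 = 112$)
$\frac{S{\left(n \right)} - 55520}{433701 + Q{\left(P{\left(12 \right)},-579 \right)}} = \frac{\frac{704}{5} - 55520}{433701 + 112} = - \frac{276896}{5 \cdot 433813} = \left(- \frac{276896}{5}\right) \frac{1}{433813} = - \frac{276896}{2169065}$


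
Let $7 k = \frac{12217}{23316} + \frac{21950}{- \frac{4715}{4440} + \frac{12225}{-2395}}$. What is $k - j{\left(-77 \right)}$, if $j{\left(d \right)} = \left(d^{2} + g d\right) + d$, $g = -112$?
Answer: $- \frac{6414568460536015}{428081736684} \approx -14984.0$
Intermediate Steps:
$j{\left(d \right)} = d^{2} - 111 d$ ($j{\left(d \right)} = \left(d^{2} - 112 d\right) + d = d^{2} - 111 d$)
$k = - \frac{217657240298431}{428081736684}$ ($k = \frac{\frac{12217}{23316} + \frac{21950}{- \frac{4715}{4440} + \frac{12225}{-2395}}}{7} = \frac{12217 \cdot \frac{1}{23316} + \frac{21950}{\left(-4715\right) \frac{1}{4440} + 12225 \left(- \frac{1}{2395}\right)}}{7} = \frac{\frac{12217}{23316} + \frac{21950}{- \frac{943}{888} - \frac{2445}{479}}}{7} = \frac{\frac{12217}{23316} + \frac{21950}{- \frac{2622857}{425352}}}{7} = \frac{\frac{12217}{23316} + 21950 \left(- \frac{425352}{2622857}\right)}{7} = \frac{\frac{12217}{23316} - \frac{9336476400}{2622857}}{7} = \frac{1}{7} \left(- \frac{217657240298431}{61154533812}\right) = - \frac{217657240298431}{428081736684} \approx -508.45$)
$k - j{\left(-77 \right)} = - \frac{217657240298431}{428081736684} - - 77 \left(-111 - 77\right) = - \frac{217657240298431}{428081736684} - \left(-77\right) \left(-188\right) = - \frac{217657240298431}{428081736684} - 14476 = - \frac{6414568460536015}{428081736684}$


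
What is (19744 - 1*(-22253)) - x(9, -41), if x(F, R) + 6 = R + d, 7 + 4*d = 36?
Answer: 168147/4 ≈ 42037.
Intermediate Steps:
d = 29/4 (d = -7/4 + (¼)*36 = -7/4 + 9 = 29/4 ≈ 7.2500)
x(F, R) = 5/4 + R (x(F, R) = -6 + (R + 29/4) = -6 + (29/4 + R) = 5/4 + R)
(19744 - 1*(-22253)) - x(9, -41) = (19744 - 1*(-22253)) - (5/4 - 41) = (19744 + 22253) - 1*(-159/4) = 41997 + 159/4 = 168147/4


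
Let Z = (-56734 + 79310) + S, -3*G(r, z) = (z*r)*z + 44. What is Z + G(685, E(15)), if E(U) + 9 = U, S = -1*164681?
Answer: -451019/3 ≈ -1.5034e+5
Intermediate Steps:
S = -164681
E(U) = -9 + U
G(r, z) = -44/3 - r*z**2/3 (G(r, z) = -((z*r)*z + 44)/3 = -((r*z)*z + 44)/3 = -(r*z**2 + 44)/3 = -(44 + r*z**2)/3 = -44/3 - r*z**2/3)
Z = -142105 (Z = (-56734 + 79310) - 164681 = 22576 - 164681 = -142105)
Z + G(685, E(15)) = -142105 + (-44/3 - 1/3*685*(-9 + 15)**2) = -142105 + (-44/3 - 1/3*685*6**2) = -142105 + (-44/3 - 1/3*685*36) = -142105 + (-44/3 - 8220) = -142105 - 24704/3 = -451019/3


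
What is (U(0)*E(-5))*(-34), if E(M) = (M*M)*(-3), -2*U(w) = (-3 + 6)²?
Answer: -11475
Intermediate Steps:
U(w) = -9/2 (U(w) = -(-3 + 6)²/2 = -½*3² = -½*9 = -9/2)
E(M) = -3*M² (E(M) = M²*(-3) = -3*M²)
(U(0)*E(-5))*(-34) = -(-27)*(-5)²/2*(-34) = -(-27)*25/2*(-34) = -9/2*(-75)*(-34) = (675/2)*(-34) = -11475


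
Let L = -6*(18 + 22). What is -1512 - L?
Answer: -1272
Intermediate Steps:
L = -240 (L = -6*40 = -240)
-1512 - L = -1512 - 1*(-240) = -1512 + 240 = -1272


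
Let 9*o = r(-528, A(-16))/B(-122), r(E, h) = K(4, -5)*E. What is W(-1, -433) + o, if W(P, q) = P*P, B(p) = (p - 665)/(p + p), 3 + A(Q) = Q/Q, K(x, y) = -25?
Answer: 1075961/2361 ≈ 455.72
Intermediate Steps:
A(Q) = -2 (A(Q) = -3 + Q/Q = -3 + 1 = -2)
B(p) = (-665 + p)/(2*p) (B(p) = (-665 + p)/((2*p)) = (-665 + p)*(1/(2*p)) = (-665 + p)/(2*p))
W(P, q) = P²
r(E, h) = -25*E
o = 1073600/2361 (o = ((-25*(-528))/(((½)*(-665 - 122)/(-122))))/9 = (13200/(((½)*(-1/122)*(-787))))/9 = (13200/(787/244))/9 = (13200*(244/787))/9 = (⅑)*(3220800/787) = 1073600/2361 ≈ 454.72)
W(-1, -433) + o = (-1)² + 1073600/2361 = 1 + 1073600/2361 = 1075961/2361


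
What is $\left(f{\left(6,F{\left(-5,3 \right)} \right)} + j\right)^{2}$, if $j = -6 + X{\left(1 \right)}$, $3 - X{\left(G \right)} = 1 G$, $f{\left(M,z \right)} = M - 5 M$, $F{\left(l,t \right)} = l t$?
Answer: $784$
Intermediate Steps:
$f{\left(M,z \right)} = - 4 M$
$X{\left(G \right)} = 3 - G$ ($X{\left(G \right)} = 3 - 1 G = 3 - G$)
$j = -4$ ($j = -6 + \left(3 - 1\right) = -6 + 2 = -4$)
$\left(f{\left(6,F{\left(-5,3 \right)} \right)} + j\right)^{2} = \left(\left(-4\right) 6 - 4\right)^{2} = \left(-24 - 4\right)^{2} = \left(-28\right)^{2} = 784$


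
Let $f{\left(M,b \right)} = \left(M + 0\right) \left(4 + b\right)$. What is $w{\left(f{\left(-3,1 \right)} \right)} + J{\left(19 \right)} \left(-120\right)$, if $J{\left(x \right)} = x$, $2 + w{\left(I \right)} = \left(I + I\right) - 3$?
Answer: $-2315$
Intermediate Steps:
$f{\left(M,b \right)} = M \left(4 + b\right)$
$w{\left(I \right)} = -5 + 2 I$ ($w{\left(I \right)} = -2 + \left(\left(I + I\right) - 3\right) = -2 + \left(2 I - 3\right) = -2 + \left(-3 + 2 I\right) = -5 + 2 I$)
$w{\left(f{\left(-3,1 \right)} \right)} + J{\left(19 \right)} \left(-120\right) = \left(-5 + 2 \left(- 3 \left(4 + 1\right)\right)\right) + 19 \left(-120\right) = \left(-5 + 2 \left(\left(-3\right) 5\right)\right) - 2280 = \left(-5 + 2 \left(-15\right)\right) - 2280 = \left(-5 - 30\right) - 2280 = -35 - 2280 = -2315$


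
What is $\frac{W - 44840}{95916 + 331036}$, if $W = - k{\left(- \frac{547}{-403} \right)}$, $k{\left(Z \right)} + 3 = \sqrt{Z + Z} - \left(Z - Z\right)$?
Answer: $- \frac{44837}{426952} - \frac{\sqrt{440882}}{172061656} \approx -0.10502$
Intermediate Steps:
$k{\left(Z \right)} = -3 + \sqrt{2} \sqrt{Z}$ ($k{\left(Z \right)} = -3 + \left(\sqrt{Z + Z} - \left(Z - Z\right)\right) = -3 + \left(\sqrt{2 Z} - 0\right) = -3 + \left(\sqrt{2} \sqrt{Z} + 0\right) = -3 + \sqrt{2} \sqrt{Z}$)
$W = 3 - \frac{\sqrt{440882}}{403}$ ($W = - (-3 + \sqrt{2} \sqrt{- \frac{547}{-403}}) = - (-3 + \sqrt{2} \sqrt{\left(-547\right) \left(- \frac{1}{403}\right)}) = - (-3 + \sqrt{2} \sqrt{\frac{547}{403}}) = - (-3 + \sqrt{2} \frac{\sqrt{220441}}{403}) = - (-3 + \frac{\sqrt{440882}}{403}) = 3 - \frac{\sqrt{440882}}{403} \approx 1.3524$)
$\frac{W - 44840}{95916 + 331036} = \frac{\left(3 - \frac{\sqrt{440882}}{403}\right) - 44840}{95916 + 331036} = \frac{-44837 - \frac{\sqrt{440882}}{403}}{426952} = \left(-44837 - \frac{\sqrt{440882}}{403}\right) \frac{1}{426952} = - \frac{44837}{426952} - \frac{\sqrt{440882}}{172061656}$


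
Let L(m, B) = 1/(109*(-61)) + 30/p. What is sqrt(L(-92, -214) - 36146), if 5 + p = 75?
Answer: I*sqrt(78300375120534)/46543 ≈ 190.12*I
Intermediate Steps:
p = 70 (p = -5 + 75 = 70)
L(m, B) = 19940/46543 (L(m, B) = 1/(109*(-61)) + 30/70 = (1/109)*(-1/61) + 30*(1/70) = -1/6649 + 3/7 = 19940/46543)
sqrt(L(-92, -214) - 36146) = sqrt(19940/46543 - 36146) = sqrt(-1682323338/46543) = I*sqrt(78300375120534)/46543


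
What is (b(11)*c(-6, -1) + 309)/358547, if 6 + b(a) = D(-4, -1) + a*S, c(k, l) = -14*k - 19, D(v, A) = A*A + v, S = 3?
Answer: 267/51221 ≈ 0.0052127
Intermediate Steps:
D(v, A) = v + A² (D(v, A) = A² + v = v + A²)
c(k, l) = -19 - 14*k
b(a) = -9 + 3*a (b(a) = -6 + ((-4 + (-1)²) + a*3) = -6 + ((-4 + 1) + 3*a) = -6 + (-3 + 3*a) = -9 + 3*a)
(b(11)*c(-6, -1) + 309)/358547 = ((-9 + 3*11)*(-19 - 14*(-6)) + 309)/358547 = ((-9 + 33)*(-19 + 84) + 309)*(1/358547) = (24*65 + 309)*(1/358547) = (1560 + 309)*(1/358547) = 1869*(1/358547) = 267/51221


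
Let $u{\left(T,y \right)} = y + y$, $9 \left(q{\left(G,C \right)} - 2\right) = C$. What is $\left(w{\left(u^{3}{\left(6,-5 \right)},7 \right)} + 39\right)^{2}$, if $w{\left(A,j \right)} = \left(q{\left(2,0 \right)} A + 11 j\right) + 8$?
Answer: $3519376$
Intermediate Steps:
$q{\left(G,C \right)} = 2 + \frac{C}{9}$
$u{\left(T,y \right)} = 2 y$
$w{\left(A,j \right)} = 8 + 2 A + 11 j$ ($w{\left(A,j \right)} = \left(\left(2 + \frac{1}{9} \cdot 0\right) A + 11 j\right) + 8 = \left(\left(2 + 0\right) A + 11 j\right) + 8 = \left(2 A + 11 j\right) + 8 = 8 + 2 A + 11 j$)
$\left(w{\left(u^{3}{\left(6,-5 \right)},7 \right)} + 39\right)^{2} = \left(\left(8 + 2 \left(2 \left(-5\right)\right)^{3} + 11 \cdot 7\right) + 39\right)^{2} = \left(\left(8 + 2 \left(-10\right)^{3} + 77\right) + 39\right)^{2} = \left(\left(8 + 2 \left(-1000\right) + 77\right) + 39\right)^{2} = \left(\left(8 - 2000 + 77\right) + 39\right)^{2} = \left(-1915 + 39\right)^{2} = \left(-1876\right)^{2} = 3519376$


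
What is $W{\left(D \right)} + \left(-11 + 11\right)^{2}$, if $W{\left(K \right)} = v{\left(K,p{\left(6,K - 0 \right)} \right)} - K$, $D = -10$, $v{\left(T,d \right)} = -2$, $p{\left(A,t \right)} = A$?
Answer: $8$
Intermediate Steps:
$W{\left(K \right)} = -2 - K$
$W{\left(D \right)} + \left(-11 + 11\right)^{2} = \left(-2 - -10\right) + \left(-11 + 11\right)^{2} = \left(-2 + 10\right) + 0^{2} = 8 + 0 = 8$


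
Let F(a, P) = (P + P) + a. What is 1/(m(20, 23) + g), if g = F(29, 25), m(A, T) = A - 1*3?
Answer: 1/96 ≈ 0.010417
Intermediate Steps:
m(A, T) = -3 + A (m(A, T) = A - 3 = -3 + A)
F(a, P) = a + 2*P (F(a, P) = 2*P + a = a + 2*P)
g = 79 (g = 29 + 2*25 = 29 + 50 = 79)
1/(m(20, 23) + g) = 1/((-3 + 20) + 79) = 1/(17 + 79) = 1/96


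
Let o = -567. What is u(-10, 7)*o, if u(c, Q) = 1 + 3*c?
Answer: 16443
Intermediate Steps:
u(-10, 7)*o = (1 + 3*(-10))*(-567) = (1 - 30)*(-567) = -29*(-567) = 16443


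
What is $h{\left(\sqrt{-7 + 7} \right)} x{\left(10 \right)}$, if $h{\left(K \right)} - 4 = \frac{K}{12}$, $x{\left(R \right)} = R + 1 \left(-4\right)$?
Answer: $24$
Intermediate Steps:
$x{\left(R \right)} = -4 + R$ ($x{\left(R \right)} = R - 4 = -4 + R$)
$h{\left(K \right)} = 4 + \frac{K}{12}$
$h{\left(\sqrt{-7 + 7} \right)} x{\left(10 \right)} = \left(4 + \frac{\sqrt{-7 + 7}}{12}\right) \left(-4 + 10\right) = \left(4 + \frac{\sqrt{0}}{12}\right) 6 = \left(4 + \frac{1}{12} \cdot 0\right) 6 = \left(4 + 0\right) 6 = 4 \cdot 6 = 24$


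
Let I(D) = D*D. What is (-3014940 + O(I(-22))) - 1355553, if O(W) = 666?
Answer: -4369827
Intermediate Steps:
I(D) = D²
(-3014940 + O(I(-22))) - 1355553 = (-3014940 + 666) - 1355553 = -3014274 - 1355553 = -4369827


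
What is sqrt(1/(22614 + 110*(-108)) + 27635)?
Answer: sqrt(3184070332794)/10734 ≈ 166.24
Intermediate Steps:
sqrt(1/(22614 + 110*(-108)) + 27635) = sqrt(1/(22614 - 11880) + 27635) = sqrt(1/10734 + 27635) = sqrt(296634091/10734) = sqrt(3184070332794)/10734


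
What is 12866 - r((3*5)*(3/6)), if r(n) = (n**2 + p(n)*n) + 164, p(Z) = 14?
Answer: 50163/4 ≈ 12541.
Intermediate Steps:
r(n) = 164 + n**2 + 14*n (r(n) = (n**2 + 14*n) + 164 = 164 + n**2 + 14*n)
12866 - r((3*5)*(3/6)) = 12866 - (164 + ((3*5)*(3/6))**2 + 14*((3*5)*(3/6))) = 12866 - (164 + (15*(3*(1/6)))**2 + 14*(15*(3*(1/6)))) = 12866 - (164 + (15*(1/2))**2 + 14*(15*(1/2))) = 12866 - (164 + (15/2)**2 + 14*(15/2)) = 12866 - (164 + 225/4 + 105) = 12866 - 1*1301/4 = 12866 - 1301/4 = 50163/4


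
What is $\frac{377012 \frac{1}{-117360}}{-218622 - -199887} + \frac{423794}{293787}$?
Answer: $\frac{8628920474693}{5981121396900} \approx 1.4427$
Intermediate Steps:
$\frac{377012 \frac{1}{-117360}}{-218622 - -199887} + \frac{423794}{293787} = \frac{377012 \left(- \frac{1}{117360}\right)}{-218622 + 199887} + 423794 \cdot \frac{1}{293787} = - \frac{94253}{29340 \left(-18735\right)} + \frac{423794}{293787} = \left(- \frac{94253}{29340}\right) \left(- \frac{1}{18735}\right) + \frac{423794}{293787} = \frac{94253}{549684900} + \frac{423794}{293787} = \frac{8628920474693}{5981121396900}$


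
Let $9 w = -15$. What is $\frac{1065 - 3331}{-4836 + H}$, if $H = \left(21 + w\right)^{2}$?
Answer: $\frac{10197}{20080} \approx 0.50782$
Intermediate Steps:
$w = - \frac{5}{3}$ ($w = \frac{1}{9} \left(-15\right) = - \frac{5}{3} \approx -1.6667$)
$H = \frac{3364}{9}$ ($H = \left(21 - \frac{5}{3}\right)^{2} = \left(\frac{58}{3}\right)^{2} = \frac{3364}{9} \approx 373.78$)
$\frac{1065 - 3331}{-4836 + H} = \frac{1065 - 3331}{-4836 + \frac{3364}{9}} = - \frac{2266}{- \frac{40160}{9}} = \left(-2266\right) \left(- \frac{9}{40160}\right) = \frac{10197}{20080}$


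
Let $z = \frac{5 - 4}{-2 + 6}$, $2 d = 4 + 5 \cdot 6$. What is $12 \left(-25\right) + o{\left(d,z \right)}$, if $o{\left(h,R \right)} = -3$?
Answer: $-303$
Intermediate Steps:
$d = 17$ ($d = \frac{4 + 5 \cdot 6}{2} = \frac{4 + 30}{2} = \frac{1}{2} \cdot 34 = 17$)
$z = \frac{1}{4}$ ($z = 1 \cdot \frac{1}{4} = \frac{1}{4} \approx 0.25$)
$12 \left(-25\right) + o{\left(d,z \right)} = 12 \left(-25\right) - 3 = -300 - 3 = -303$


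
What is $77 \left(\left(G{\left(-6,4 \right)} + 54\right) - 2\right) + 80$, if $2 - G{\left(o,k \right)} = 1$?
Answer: $4161$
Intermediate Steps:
$G{\left(o,k \right)} = 1$ ($G{\left(o,k \right)} = 2 - 1 = 1$)
$77 \left(\left(G{\left(-6,4 \right)} + 54\right) - 2\right) + 80 = 77 \left(\left(1 + 54\right) - 2\right) + 80 = 77 \left(55 - 2\right) + 80 = 77 \cdot 53 + 80 = 4081 + 80 = 4161$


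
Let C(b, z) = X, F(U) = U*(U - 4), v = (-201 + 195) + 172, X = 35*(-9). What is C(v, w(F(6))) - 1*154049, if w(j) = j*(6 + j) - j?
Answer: -154364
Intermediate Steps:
X = -315
v = 166 (v = -6 + 172 = 166)
F(U) = U*(-4 + U)
w(j) = -j + j*(6 + j)
C(b, z) = -315
C(v, w(F(6))) - 1*154049 = -315 - 1*154049 = -315 - 154049 = -154364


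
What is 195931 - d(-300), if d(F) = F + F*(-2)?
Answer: 195631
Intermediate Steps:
d(F) = -F (d(F) = F - 2*F = -F)
195931 - d(-300) = 195931 - (-1)*(-300) = 195931 - 1*300 = 195931 - 300 = 195631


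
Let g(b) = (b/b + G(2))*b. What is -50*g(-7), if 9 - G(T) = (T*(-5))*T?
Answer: 10500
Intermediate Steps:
G(T) = 9 + 5*T² (G(T) = 9 - T*(-5)*T = 9 - (-5*T)*T = 9 - (-5)*T² = 9 + 5*T²)
g(b) = 30*b (g(b) = (b/b + (9 + 5*2²))*b = (1 + (9 + 5*4))*b = (1 + (9 + 20))*b = (1 + 29)*b = 30*b)
-50*g(-7) = -1500*(-7) = -50*(-210) = 10500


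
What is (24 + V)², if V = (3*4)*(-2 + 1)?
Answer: 144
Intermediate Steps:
V = -12 (V = 12*(-1) = -12)
(24 + V)² = (24 - 12)² = 12² = 144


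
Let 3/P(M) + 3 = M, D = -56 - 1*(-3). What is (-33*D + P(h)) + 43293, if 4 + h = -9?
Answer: 720669/16 ≈ 45042.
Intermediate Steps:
D = -53 (D = -56 + 3 = -53)
h = -13 (h = -4 - 9 = -13)
P(M) = 3/(-3 + M)
(-33*D + P(h)) + 43293 = (-33*(-53) + 3/(-3 - 13)) + 43293 = (1749 + 3/(-16)) + 43293 = (1749 + 3*(-1/16)) + 43293 = (1749 - 3/16) + 43293 = 27981/16 + 43293 = 720669/16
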